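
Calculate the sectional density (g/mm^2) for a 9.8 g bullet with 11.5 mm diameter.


SD = m/d^2 = 9.8/11.5^2 = 0.0741 g/mm^2

0.0741 g/mm^2


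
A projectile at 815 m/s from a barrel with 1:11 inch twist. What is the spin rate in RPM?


twist_m = 11*0.0254 = 0.2794 m
spin = v/twist = 815/0.2794 = 2916.965 rev/s
RPM = spin*60 = 2916.965*60 ≈ 175018 RPM

175018 RPM


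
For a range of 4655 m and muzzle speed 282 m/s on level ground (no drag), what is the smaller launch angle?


sin(2*theta) = R*g/v0^2 = 4655*9.81/282^2 = 0.574236, theta = arcsin(0.574236)/2 = 17.52°

17.52 degrees


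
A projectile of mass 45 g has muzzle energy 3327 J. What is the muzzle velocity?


v = sqrt(2*E/m) = sqrt(2*3327/0.045) = 384.5 m/s

384.5 m/s


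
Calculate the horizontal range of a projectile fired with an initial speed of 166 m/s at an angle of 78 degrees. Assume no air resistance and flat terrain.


R = v0^2 * sin(2*theta) / g = 166^2 * sin(2*78°) / 9.81 = 1143 m

1143 m


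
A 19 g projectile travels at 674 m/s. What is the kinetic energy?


E = 0.5*m*v^2 = 0.5*0.019*674^2 = 4316 J

4316 J


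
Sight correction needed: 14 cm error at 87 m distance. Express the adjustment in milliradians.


1 mrad subtends 1 cm per 10 m of range, so adj = error_cm / (dist_m / 10) = 14 / (87/10) = 1.609 mrad

1.609 mrad


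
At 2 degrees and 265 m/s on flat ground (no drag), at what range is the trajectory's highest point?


R = v0^2*sin(2*theta)/g = 265^2*sin(2*2°)/9.81 = 499.353 m
apex_dist = R/2 = 499.353/2 = 249.7 m

249.7 m


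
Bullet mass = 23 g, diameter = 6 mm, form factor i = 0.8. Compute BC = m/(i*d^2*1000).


BC = m/(i*d^2*1000) = 23/(0.8 * 6^2 * 1000) = 0.0007986

0.0007986


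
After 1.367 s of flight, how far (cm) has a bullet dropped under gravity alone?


drop = 0.5*g*t^2 = 0.5*9.81*1.367^2 = 9.16592 m ≈ 916.6 cm

916.6 cm


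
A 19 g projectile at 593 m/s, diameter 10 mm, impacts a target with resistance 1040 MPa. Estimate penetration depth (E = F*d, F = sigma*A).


A = pi*(d/2)^2 = pi*(10/2)^2 = 78.5398 mm^2
E = 0.5*m*v^2 = 0.5*0.019*593^2 = 3340.67 J
depth = E/(sigma*A) = 3340.67 J / (1040 MPa * 78.5398 mm^2) = 3340.67/(1040 * 78.5398) m = 0.0408987 m ≈ 40.9 mm

40.9 mm


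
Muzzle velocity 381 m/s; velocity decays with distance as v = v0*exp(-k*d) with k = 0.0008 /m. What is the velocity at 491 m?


v = v0*exp(-k*d) = 381*exp(-0.0008*491) = 257.2 m/s

257.2 m/s


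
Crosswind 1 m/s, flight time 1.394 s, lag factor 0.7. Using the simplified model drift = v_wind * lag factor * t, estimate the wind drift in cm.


drift = v_wind * lag * t = 1 * 0.7 * 1.394 = 0.9758 m ≈ 97.58 cm

97.58 cm


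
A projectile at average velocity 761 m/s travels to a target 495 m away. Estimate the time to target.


t = d/v = 495/761 = 0.6505 s

0.6505 s


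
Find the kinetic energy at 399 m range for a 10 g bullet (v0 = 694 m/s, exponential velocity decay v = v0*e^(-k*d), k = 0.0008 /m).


v = v0*exp(-k*d) = 694*exp(-0.0008*399) = 504.351 m/s
E = 0.5*m*v^2 = 0.5*0.01*504.351^2 = 1272 J

1272 J


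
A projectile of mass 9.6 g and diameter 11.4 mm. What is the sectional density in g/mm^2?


SD = m/d^2 = 9.6/11.4^2 = 0.07387 g/mm^2

0.07387 g/mm^2


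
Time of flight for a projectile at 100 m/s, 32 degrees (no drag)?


T = 2*v0*sin(theta)/g = 2*100*sin(32°)/9.81 = 10.8 s

10.8 s


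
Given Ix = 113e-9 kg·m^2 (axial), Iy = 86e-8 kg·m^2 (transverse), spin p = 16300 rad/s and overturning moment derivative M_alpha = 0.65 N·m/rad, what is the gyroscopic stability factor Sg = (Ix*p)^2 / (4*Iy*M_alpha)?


Sg = Ix^2 * p^2 / (4 * Iy * M_alpha) = (113e-9)^2 * 16300^2 / (4 * 86e-8 * 0.65) = 1.517

1.517


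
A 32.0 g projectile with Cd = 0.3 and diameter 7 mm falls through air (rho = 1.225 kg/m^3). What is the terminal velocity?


A = pi*(d/2)^2 = pi*(7/2000)^2 = 3.84845e-05 m^2
vt = sqrt(2mg/(Cd*rho*A)) = sqrt(2*0.032*9.81/(0.3 * 1.225 * 3.84845e-05)) = 210.7 m/s

210.7 m/s


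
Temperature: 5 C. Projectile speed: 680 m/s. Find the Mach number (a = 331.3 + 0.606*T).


a = 331.3 + 0.606*(5) = 334.33 m/s
M = v/a = 680/334.33 = 2.034

2.034


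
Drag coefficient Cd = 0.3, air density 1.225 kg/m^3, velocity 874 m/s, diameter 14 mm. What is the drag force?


A = pi*(d/2)^2 = pi*(14/2000)^2 = 1.53938e-04 m^2
Fd = 0.5*Cd*rho*A*v^2 = 0.5*0.3*1.225*1.53938e-04*874^2 = 21.61 N

21.61 N


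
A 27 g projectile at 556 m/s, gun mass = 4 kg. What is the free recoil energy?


v_r = m_p*v_p/m_gun = 0.027*556/4 = 3.753 m/s, E_r = 0.5*m_gun*v_r^2 = 0.5*4*3.753^2 = 28.17 J

28.17 J


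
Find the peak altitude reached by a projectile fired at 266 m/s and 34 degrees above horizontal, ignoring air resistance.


H = (v0*sin(theta))^2 / (2g) = (266*sin(34°))^2 / (2*9.81) = 1128 m

1128 m


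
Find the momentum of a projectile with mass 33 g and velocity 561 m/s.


p = m*v = 0.033*561 = 18.51 kg·m/s

18.51 kg·m/s


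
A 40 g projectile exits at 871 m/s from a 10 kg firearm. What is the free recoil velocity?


v_recoil = m_p * v_p / m_gun = 0.04 * 871 / 10 = 3.484 m/s

3.484 m/s


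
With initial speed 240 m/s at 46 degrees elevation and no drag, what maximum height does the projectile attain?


H = (v0*sin(theta))^2 / (2g) = (240*sin(46°))^2 / (2*9.81) = 1519 m

1519 m


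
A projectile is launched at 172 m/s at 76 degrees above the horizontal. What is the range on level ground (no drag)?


R = v0^2 * sin(2*theta) / g = 172^2 * sin(2*76°) / 9.81 = 1416 m

1416 m


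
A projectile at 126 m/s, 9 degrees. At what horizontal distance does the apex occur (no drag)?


R = v0^2*sin(2*theta)/g = 126^2*sin(2*9°)/9.81 = 500.097 m
apex_dist = R/2 = 500.097/2 = 250 m

250 m


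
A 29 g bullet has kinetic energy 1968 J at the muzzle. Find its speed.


v = sqrt(2*E/m) = sqrt(2*1968/0.029) = 368.4 m/s

368.4 m/s


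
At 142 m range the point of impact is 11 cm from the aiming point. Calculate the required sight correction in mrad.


1 mrad subtends 1 cm per 10 m of range, so adj = error_cm / (dist_m / 10) = 11 / (142/10) = 0.7746 mrad

0.7746 mrad


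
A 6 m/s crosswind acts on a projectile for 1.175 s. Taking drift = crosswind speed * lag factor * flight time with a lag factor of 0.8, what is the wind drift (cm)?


drift = v_wind * lag * t = 6 * 0.8 * 1.175 = 5.64 m ≈ 564 cm

564 cm


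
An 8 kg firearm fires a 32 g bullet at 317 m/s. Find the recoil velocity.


v_recoil = m_p * v_p / m_gun = 0.032 * 317 / 8 = 1.268 m/s

1.268 m/s


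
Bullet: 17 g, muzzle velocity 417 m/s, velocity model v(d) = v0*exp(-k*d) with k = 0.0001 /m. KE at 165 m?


v = v0*exp(-k*d) = 417*exp(-0.0001*165) = 410.176 m/s
E = 0.5*m*v^2 = 0.5*0.017*410.176^2 = 1430 J

1430 J


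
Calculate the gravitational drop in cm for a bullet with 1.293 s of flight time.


drop = 0.5*g*t^2 = 0.5*9.81*1.293^2 = 8.20042 m ≈ 820 cm

820 cm


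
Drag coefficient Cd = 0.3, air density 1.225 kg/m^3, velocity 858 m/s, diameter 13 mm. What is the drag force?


A = pi*(d/2)^2 = pi*(13/2000)^2 = 1.32732e-04 m^2
Fd = 0.5*Cd*rho*A*v^2 = 0.5*0.3*1.225*1.32732e-04*858^2 = 17.95 N

17.95 N


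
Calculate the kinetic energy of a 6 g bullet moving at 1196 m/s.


E = 0.5*m*v^2 = 0.5*0.006*1196^2 = 4291 J

4291 J


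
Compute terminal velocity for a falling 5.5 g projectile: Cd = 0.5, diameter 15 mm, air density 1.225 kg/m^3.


A = pi*(d/2)^2 = pi*(15/2000)^2 = 1.76715e-04 m^2
vt = sqrt(2mg/(Cd*rho*A)) = sqrt(2*0.0055*9.81/(0.5 * 1.225 * 1.76715e-04)) = 31.57 m/s

31.57 m/s


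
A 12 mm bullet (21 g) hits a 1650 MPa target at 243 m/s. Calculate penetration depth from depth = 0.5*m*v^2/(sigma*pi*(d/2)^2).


A = pi*(d/2)^2 = pi*(12/2)^2 = 113.097 mm^2
E = 0.5*m*v^2 = 0.5*0.021*243^2 = 620.014 J
depth = E/(sigma*A) = 620.014 J / (1650 MPa * 113.097 mm^2) = 620.014/(1650 * 113.097) m = 0.0033225 m ≈ 3.323 mm

3.323 mm


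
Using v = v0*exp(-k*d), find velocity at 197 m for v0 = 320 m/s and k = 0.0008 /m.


v = v0*exp(-k*d) = 320*exp(-0.0008*197) = 273.3 m/s

273.3 m/s


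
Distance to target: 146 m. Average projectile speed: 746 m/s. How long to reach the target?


t = d/v = 146/746 = 0.1957 s

0.1957 s


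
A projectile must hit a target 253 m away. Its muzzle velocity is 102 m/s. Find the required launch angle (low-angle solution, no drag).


sin(2*theta) = R*g/v0^2 = 253*9.81/102^2 = 0.238555, theta = arcsin(0.238555)/2 = 6.901°

6.901 degrees


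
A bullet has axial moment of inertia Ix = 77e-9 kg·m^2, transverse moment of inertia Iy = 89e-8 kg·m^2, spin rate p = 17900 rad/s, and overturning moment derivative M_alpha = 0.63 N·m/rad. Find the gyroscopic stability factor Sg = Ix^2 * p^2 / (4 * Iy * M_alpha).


Sg = Ix^2 * p^2 / (4 * Iy * M_alpha) = (77e-9)^2 * 17900^2 / (4 * 89e-8 * 0.63) = 0.847

0.847


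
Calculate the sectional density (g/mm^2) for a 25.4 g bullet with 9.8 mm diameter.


SD = m/d^2 = 25.4/9.8^2 = 0.2645 g/mm^2

0.2645 g/mm^2


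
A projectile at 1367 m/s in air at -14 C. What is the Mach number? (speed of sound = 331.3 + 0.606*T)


a = 331.3 + 0.606*(-14) = 322.816 m/s
M = v/a = 1367/322.816 = 4.235

4.235


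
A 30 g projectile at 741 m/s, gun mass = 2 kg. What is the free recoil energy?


v_r = m_p*v_p/m_gun = 0.03*741/2 = 11.115 m/s, E_r = 0.5*m_gun*v_r^2 = 0.5*2*11.115^2 = 123.5 J

123.5 J


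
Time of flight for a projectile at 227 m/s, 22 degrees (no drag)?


T = 2*v0*sin(theta)/g = 2*227*sin(22°)/9.81 = 17.34 s

17.34 s


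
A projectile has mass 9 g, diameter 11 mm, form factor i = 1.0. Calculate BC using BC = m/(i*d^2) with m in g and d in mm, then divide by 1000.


BC = m/(i*d^2*1000) = 9/(1.0 * 11^2 * 1000) = 7.438e-05

7.438e-05


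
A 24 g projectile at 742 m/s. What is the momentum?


p = m*v = 0.024*742 = 17.81 kg·m/s

17.81 kg·m/s


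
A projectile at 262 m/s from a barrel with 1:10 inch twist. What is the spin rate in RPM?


twist_m = 10*0.0254 = 0.254 m
spin = v/twist = 262/0.254 = 1031.496 rev/s
RPM = spin*60 = 1031.496*60 ≈ 61890 RPM

61890 RPM


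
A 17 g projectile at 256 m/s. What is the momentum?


p = m*v = 0.017*256 = 4.352 kg·m/s

4.352 kg·m/s


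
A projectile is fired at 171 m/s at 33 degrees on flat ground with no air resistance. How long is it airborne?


T = 2*v0*sin(theta)/g = 2*171*sin(33°)/9.81 = 18.99 s

18.99 s


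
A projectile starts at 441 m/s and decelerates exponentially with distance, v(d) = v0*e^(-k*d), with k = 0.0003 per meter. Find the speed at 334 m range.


v = v0*exp(-k*d) = 441*exp(-0.0003*334) = 399 m/s

399 m/s


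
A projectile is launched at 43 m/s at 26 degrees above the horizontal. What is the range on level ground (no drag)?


R = v0^2 * sin(2*theta) / g = 43^2 * sin(2*26°) / 9.81 = 148.5 m

148.5 m


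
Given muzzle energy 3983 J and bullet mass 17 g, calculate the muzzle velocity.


v = sqrt(2*E/m) = sqrt(2*3983/0.017) = 684.5 m/s

684.5 m/s


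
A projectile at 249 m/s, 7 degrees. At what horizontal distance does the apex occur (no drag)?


R = v0^2*sin(2*theta)/g = 249^2*sin(2*7°)/9.81 = 1528.99 m
apex_dist = R/2 = 1528.99/2 = 764.5 m

764.5 m


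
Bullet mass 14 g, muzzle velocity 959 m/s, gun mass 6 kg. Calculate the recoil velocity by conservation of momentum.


v_recoil = m_p * v_p / m_gun = 0.014 * 959 / 6 = 2.238 m/s

2.238 m/s


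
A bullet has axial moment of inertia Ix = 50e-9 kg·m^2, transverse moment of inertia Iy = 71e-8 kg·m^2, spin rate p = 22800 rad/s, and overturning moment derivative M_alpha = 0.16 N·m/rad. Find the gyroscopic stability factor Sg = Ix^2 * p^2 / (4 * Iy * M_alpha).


Sg = Ix^2 * p^2 / (4 * Iy * M_alpha) = (50e-9)^2 * 22800^2 / (4 * 71e-8 * 0.16) = 2.86

2.86


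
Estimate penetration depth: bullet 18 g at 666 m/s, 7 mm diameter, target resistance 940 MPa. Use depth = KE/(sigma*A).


A = pi*(d/2)^2 = pi*(7/2)^2 = 38.4845 mm^2
E = 0.5*m*v^2 = 0.5*0.018*666^2 = 3992 J
depth = E/(sigma*A) = 3992 J / (940 MPa * 38.4845 mm^2) = 3992/(940 * 38.4845) m = 0.110351 m ≈ 110.4 mm

110.4 mm


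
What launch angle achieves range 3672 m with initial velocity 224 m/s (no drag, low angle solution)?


sin(2*theta) = R*g/v0^2 = 3672*9.81/224^2 = 0.717919, theta = arcsin(0.717919)/2 = 22.94°

22.94 degrees


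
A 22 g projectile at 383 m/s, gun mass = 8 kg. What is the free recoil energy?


v_r = m_p*v_p/m_gun = 0.022*383/8 = 1.05325 m/s, E_r = 0.5*m_gun*v_r^2 = 0.5*8*1.05325^2 = 4.437 J

4.437 J


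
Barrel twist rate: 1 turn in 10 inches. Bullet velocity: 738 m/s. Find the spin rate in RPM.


twist_m = 10*0.0254 = 0.254 m
spin = v/twist = 738/0.254 = 2905.512 rev/s
RPM = spin*60 = 2905.512*60 ≈ 174331 RPM

174331 RPM


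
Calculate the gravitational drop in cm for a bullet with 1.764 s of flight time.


drop = 0.5*g*t^2 = 0.5*9.81*1.764^2 = 15.2629 m ≈ 1526 cm

1526 cm


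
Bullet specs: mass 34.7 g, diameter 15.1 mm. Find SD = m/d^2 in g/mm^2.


SD = m/d^2 = 34.7/15.1^2 = 0.1522 g/mm^2

0.1522 g/mm^2


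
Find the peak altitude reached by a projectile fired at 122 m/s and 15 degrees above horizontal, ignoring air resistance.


H = (v0*sin(theta))^2 / (2g) = (122*sin(15°))^2 / (2*9.81) = 50.82 m

50.82 m


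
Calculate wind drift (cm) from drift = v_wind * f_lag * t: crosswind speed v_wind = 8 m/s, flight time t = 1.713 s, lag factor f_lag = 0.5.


drift = v_wind * lag * t = 8 * 0.5 * 1.713 = 6.852 m ≈ 685.2 cm

685.2 cm


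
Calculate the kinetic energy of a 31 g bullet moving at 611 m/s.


E = 0.5*m*v^2 = 0.5*0.031*611^2 = 5786 J

5786 J


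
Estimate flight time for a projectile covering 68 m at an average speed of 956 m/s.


t = d/v = 68/956 = 0.07113 s

0.07113 s


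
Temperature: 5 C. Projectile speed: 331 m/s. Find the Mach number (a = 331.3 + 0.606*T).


a = 331.3 + 0.606*(5) = 334.33 m/s
M = v/a = 331/334.33 = 0.99

0.99


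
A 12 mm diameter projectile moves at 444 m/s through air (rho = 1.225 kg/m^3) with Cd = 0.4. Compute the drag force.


A = pi*(d/2)^2 = pi*(12/2000)^2 = 1.13097e-04 m^2
Fd = 0.5*Cd*rho*A*v^2 = 0.5*0.4*1.225*1.13097e-04*444^2 = 5.462 N

5.462 N


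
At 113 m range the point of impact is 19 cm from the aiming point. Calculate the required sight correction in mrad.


1 mrad subtends 1 cm per 10 m of range, so adj = error_cm / (dist_m / 10) = 19 / (113/10) = 1.681 mrad

1.681 mrad


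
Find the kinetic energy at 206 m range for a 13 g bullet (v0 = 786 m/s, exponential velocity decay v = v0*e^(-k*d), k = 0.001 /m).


v = v0*exp(-k*d) = 786*exp(-0.001*206) = 639.673 m/s
E = 0.5*m*v^2 = 0.5*0.013*639.673^2 = 2660 J

2660 J


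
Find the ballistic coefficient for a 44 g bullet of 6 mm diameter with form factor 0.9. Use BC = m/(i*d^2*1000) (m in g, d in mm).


BC = m/(i*d^2*1000) = 44/(0.9 * 6^2 * 1000) = 0.001358

0.001358


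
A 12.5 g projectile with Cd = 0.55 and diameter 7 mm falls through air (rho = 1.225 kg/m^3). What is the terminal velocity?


A = pi*(d/2)^2 = pi*(7/2000)^2 = 3.84845e-05 m^2
vt = sqrt(2mg/(Cd*rho*A)) = sqrt(2*0.0125*9.81/(0.55 * 1.225 * 3.84845e-05)) = 97.26 m/s

97.26 m/s


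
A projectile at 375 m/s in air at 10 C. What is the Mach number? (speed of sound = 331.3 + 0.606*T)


a = 331.3 + 0.606*(10) = 337.36 m/s
M = v/a = 375/337.36 = 1.112

1.112


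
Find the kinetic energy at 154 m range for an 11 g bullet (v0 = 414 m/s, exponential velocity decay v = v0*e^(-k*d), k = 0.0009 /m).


v = v0*exp(-k*d) = 414*exp(-0.0009*154) = 360.419 m/s
E = 0.5*m*v^2 = 0.5*0.011*360.419^2 = 714.5 J

714.5 J


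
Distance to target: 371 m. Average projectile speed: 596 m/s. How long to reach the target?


t = d/v = 371/596 = 0.6225 s

0.6225 s


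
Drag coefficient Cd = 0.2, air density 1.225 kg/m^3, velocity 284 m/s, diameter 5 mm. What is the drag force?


A = pi*(d/2)^2 = pi*(5/2000)^2 = 1.96350e-05 m^2
Fd = 0.5*Cd*rho*A*v^2 = 0.5*0.2*1.225*1.96350e-05*284^2 = 0.194 N

0.194 N


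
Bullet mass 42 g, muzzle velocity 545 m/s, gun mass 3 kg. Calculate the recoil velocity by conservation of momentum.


v_recoil = m_p * v_p / m_gun = 0.042 * 545 / 3 = 7.63 m/s

7.63 m/s


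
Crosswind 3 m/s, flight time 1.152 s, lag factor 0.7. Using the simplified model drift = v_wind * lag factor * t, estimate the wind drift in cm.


drift = v_wind * lag * t = 3 * 0.7 * 1.152 = 2.4192 m ≈ 241.9 cm

241.9 cm


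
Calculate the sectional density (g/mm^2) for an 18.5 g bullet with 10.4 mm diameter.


SD = m/d^2 = 18.5/10.4^2 = 0.171 g/mm^2

0.171 g/mm^2


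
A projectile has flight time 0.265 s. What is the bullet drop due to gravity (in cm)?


drop = 0.5*g*t^2 = 0.5*9.81*0.265^2 = 0.344454 m ≈ 34.45 cm

34.45 cm


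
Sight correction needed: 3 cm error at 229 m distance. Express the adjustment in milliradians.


1 mrad subtends 1 cm per 10 m of range, so adj = error_cm / (dist_m / 10) = 3 / (229/10) = 0.131 mrad

0.131 mrad


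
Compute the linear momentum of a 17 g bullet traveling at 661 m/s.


p = m*v = 0.017*661 = 11.24 kg·m/s

11.24 kg·m/s


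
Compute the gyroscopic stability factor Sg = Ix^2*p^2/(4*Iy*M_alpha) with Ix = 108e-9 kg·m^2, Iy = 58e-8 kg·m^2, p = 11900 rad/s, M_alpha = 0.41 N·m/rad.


Sg = Ix^2 * p^2 / (4 * Iy * M_alpha) = (108e-9)^2 * 11900^2 / (4 * 58e-8 * 0.41) = 1.736

1.736


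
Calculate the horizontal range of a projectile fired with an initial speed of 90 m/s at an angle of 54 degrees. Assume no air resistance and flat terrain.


R = v0^2 * sin(2*theta) / g = 90^2 * sin(2*54°) / 9.81 = 785.3 m

785.3 m


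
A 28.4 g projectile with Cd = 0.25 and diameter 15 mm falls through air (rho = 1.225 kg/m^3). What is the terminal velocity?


A = pi*(d/2)^2 = pi*(15/2000)^2 = 1.76715e-04 m^2
vt = sqrt(2mg/(Cd*rho*A)) = sqrt(2*0.0284*9.81/(0.25 * 1.225 * 1.76715e-04)) = 101.5 m/s

101.5 m/s


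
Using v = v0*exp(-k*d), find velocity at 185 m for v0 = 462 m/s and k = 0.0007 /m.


v = v0*exp(-k*d) = 462*exp(-0.0007*185) = 405.9 m/s

405.9 m/s


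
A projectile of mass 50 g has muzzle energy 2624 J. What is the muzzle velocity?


v = sqrt(2*E/m) = sqrt(2*2624/0.05) = 324 m/s

324 m/s


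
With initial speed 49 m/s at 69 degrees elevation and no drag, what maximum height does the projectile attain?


H = (v0*sin(theta))^2 / (2g) = (49*sin(69°))^2 / (2*9.81) = 106.7 m

106.7 m


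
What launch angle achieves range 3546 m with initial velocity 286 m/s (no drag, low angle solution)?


sin(2*theta) = R*g/v0^2 = 3546*9.81/286^2 = 0.425281, theta = arcsin(0.425281)/2 = 12.58°

12.58 degrees


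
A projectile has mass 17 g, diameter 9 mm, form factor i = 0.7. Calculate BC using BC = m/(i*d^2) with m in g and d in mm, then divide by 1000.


BC = m/(i*d^2*1000) = 17/(0.7 * 9^2 * 1000) = 0.0002998

0.0002998


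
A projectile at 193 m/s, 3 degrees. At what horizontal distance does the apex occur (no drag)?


R = v0^2*sin(2*theta)/g = 193^2*sin(2*3°)/9.81 = 396.899 m
apex_dist = R/2 = 396.899/2 = 198.4 m

198.4 m


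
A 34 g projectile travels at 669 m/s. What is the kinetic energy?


E = 0.5*m*v^2 = 0.5*0.034*669^2 = 7609 J

7609 J


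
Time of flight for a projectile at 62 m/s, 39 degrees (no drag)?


T = 2*v0*sin(theta)/g = 2*62*sin(39°)/9.81 = 7.955 s

7.955 s


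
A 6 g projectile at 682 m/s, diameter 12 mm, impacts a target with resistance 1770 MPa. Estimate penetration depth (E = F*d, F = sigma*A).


A = pi*(d/2)^2 = pi*(12/2)^2 = 113.097 mm^2
E = 0.5*m*v^2 = 0.5*0.006*682^2 = 1395.37 J
depth = E/(sigma*A) = 1395.37 J / (1770 MPa * 113.097 mm^2) = 1395.37/(1770 * 113.097) m = 0.00697051 m ≈ 6.971 mm

6.971 mm


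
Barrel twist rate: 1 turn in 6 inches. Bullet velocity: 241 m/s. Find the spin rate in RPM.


twist_m = 6*0.0254 = 0.1524 m
spin = v/twist = 241/0.1524 = 1581.365 rev/s
RPM = spin*60 = 1581.365*60 ≈ 94882 RPM

94882 RPM


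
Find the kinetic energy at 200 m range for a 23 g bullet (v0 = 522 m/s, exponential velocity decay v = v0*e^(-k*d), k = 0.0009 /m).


v = v0*exp(-k*d) = 522*exp(-0.0009*200) = 436.011 m/s
E = 0.5*m*v^2 = 0.5*0.023*436.011^2 = 2186 J

2186 J


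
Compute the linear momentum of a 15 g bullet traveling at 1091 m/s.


p = m*v = 0.015*1091 = 16.36 kg·m/s

16.36 kg·m/s


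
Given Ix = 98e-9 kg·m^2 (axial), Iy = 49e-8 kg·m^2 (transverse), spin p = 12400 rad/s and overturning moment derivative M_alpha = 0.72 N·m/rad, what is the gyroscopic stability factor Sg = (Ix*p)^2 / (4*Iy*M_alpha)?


Sg = Ix^2 * p^2 / (4 * Iy * M_alpha) = (98e-9)^2 * 12400^2 / (4 * 49e-8 * 0.72) = 1.046

1.046


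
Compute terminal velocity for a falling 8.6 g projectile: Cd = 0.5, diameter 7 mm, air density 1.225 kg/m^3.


A = pi*(d/2)^2 = pi*(7/2000)^2 = 3.84845e-05 m^2
vt = sqrt(2mg/(Cd*rho*A)) = sqrt(2*0.0086*9.81/(0.5 * 1.225 * 3.84845e-05)) = 84.61 m/s

84.61 m/s


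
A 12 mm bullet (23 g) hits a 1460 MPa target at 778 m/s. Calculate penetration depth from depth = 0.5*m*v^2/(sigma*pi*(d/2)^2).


A = pi*(d/2)^2 = pi*(12/2)^2 = 113.097 mm^2
E = 0.5*m*v^2 = 0.5*0.023*778^2 = 6960.77 J
depth = E/(sigma*A) = 6960.77 J / (1460 MPa * 113.097 mm^2) = 6960.77/(1460 * 113.097) m = 0.0421553 m ≈ 42.16 mm

42.16 mm


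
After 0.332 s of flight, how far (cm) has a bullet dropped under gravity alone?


drop = 0.5*g*t^2 = 0.5*9.81*0.332^2 = 0.540649 m ≈ 54.06 cm

54.06 cm


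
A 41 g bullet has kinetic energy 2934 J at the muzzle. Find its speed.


v = sqrt(2*E/m) = sqrt(2*2934/0.041) = 378.3 m/s

378.3 m/s


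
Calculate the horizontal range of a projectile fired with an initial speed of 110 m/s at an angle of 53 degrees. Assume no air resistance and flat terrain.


R = v0^2 * sin(2*theta) / g = 110^2 * sin(2*53°) / 9.81 = 1186 m

1186 m


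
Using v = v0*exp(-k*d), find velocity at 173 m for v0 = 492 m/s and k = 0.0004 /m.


v = v0*exp(-k*d) = 492*exp(-0.0004*173) = 459.1 m/s

459.1 m/s


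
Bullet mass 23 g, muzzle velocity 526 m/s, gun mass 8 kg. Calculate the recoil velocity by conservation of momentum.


v_recoil = m_p * v_p / m_gun = 0.023 * 526 / 8 = 1.512 m/s

1.512 m/s


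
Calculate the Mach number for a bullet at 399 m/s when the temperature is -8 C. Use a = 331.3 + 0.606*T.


a = 331.3 + 0.606*(-8) = 326.452 m/s
M = v/a = 399/326.452 = 1.222

1.222


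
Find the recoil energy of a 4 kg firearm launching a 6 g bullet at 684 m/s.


v_r = m_p*v_p/m_gun = 0.006*684/4 = 1.026 m/s, E_r = 0.5*m_gun*v_r^2 = 0.5*4*1.026^2 = 2.105 J

2.105 J


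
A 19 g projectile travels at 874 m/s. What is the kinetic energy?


E = 0.5*m*v^2 = 0.5*0.019*874^2 = 7257 J

7257 J


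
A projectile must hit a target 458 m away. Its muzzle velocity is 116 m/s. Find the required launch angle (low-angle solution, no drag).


sin(2*theta) = R*g/v0^2 = 458*9.81/116^2 = 0.333902, theta = arcsin(0.333902)/2 = 9.753°

9.753 degrees


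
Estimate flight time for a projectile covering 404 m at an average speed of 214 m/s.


t = d/v = 404/214 = 1.888 s

1.888 s


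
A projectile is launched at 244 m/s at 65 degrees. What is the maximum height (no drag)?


H = (v0*sin(theta))^2 / (2g) = (244*sin(65°))^2 / (2*9.81) = 2492 m

2492 m


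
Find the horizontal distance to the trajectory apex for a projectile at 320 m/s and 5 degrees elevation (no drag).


R = v0^2*sin(2*theta)/g = 320^2*sin(2*5°)/9.81 = 1812.6 m
apex_dist = R/2 = 1812.6/2 = 906.3 m

906.3 m


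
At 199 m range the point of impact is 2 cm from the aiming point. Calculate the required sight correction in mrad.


1 mrad subtends 1 cm per 10 m of range, so adj = error_cm / (dist_m / 10) = 2 / (199/10) = 0.1005 mrad

0.1005 mrad


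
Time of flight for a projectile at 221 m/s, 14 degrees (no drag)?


T = 2*v0*sin(theta)/g = 2*221*sin(14°)/9.81 = 10.9 s

10.9 s


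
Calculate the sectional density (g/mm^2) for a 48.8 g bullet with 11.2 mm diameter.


SD = m/d^2 = 48.8/11.2^2 = 0.389 g/mm^2

0.389 g/mm^2


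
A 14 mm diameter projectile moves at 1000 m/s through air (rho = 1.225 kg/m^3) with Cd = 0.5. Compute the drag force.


A = pi*(d/2)^2 = pi*(14/2000)^2 = 1.53938e-04 m^2
Fd = 0.5*Cd*rho*A*v^2 = 0.5*0.5*1.225*1.53938e-04*1000^2 = 47.14 N

47.14 N


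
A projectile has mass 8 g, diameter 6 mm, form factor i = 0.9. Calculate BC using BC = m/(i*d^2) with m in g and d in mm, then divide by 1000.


BC = m/(i*d^2*1000) = 8/(0.9 * 6^2 * 1000) = 0.0002469

0.0002469


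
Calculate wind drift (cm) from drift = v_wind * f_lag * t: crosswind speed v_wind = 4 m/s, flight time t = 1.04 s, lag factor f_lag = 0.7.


drift = v_wind * lag * t = 4 * 0.7 * 1.04 = 2.912 m ≈ 291.2 cm

291.2 cm


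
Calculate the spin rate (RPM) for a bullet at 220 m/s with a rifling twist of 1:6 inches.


twist_m = 6*0.0254 = 0.1524 m
spin = v/twist = 220/0.1524 = 1443.57 rev/s
RPM = spin*60 = 1443.57*60 ≈ 86614 RPM

86614 RPM


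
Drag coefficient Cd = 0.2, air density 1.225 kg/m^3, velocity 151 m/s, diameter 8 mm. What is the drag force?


A = pi*(d/2)^2 = pi*(8/2000)^2 = 5.02655e-05 m^2
Fd = 0.5*Cd*rho*A*v^2 = 0.5*0.2*1.225*5.02655e-05*151^2 = 0.1404 N

0.1404 N


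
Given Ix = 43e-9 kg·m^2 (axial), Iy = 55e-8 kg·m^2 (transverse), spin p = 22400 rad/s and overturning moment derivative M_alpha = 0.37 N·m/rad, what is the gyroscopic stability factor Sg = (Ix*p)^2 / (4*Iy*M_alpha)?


Sg = Ix^2 * p^2 / (4 * Iy * M_alpha) = (43e-9)^2 * 22400^2 / (4 * 55e-8 * 0.37) = 1.14

1.14


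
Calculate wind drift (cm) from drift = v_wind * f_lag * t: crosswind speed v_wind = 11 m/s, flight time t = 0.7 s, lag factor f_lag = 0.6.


drift = v_wind * lag * t = 11 * 0.6 * 0.7 = 4.62 m ≈ 462 cm

462 cm


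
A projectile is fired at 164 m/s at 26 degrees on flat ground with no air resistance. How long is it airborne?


T = 2*v0*sin(theta)/g = 2*164*sin(26°)/9.81 = 14.66 s

14.66 s


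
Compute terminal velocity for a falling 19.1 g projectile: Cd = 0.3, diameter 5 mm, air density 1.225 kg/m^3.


A = pi*(d/2)^2 = pi*(5/2000)^2 = 1.96350e-05 m^2
vt = sqrt(2mg/(Cd*rho*A)) = sqrt(2*0.0191*9.81/(0.3 * 1.225 * 1.96350e-05)) = 227.9 m/s

227.9 m/s


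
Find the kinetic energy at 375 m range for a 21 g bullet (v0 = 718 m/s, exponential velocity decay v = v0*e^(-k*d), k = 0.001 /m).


v = v0*exp(-k*d) = 718*exp(-0.001*375) = 493.474 m/s
E = 0.5*m*v^2 = 0.5*0.021*493.474^2 = 2557 J

2557 J


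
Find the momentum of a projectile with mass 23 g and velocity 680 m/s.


p = m*v = 0.023*680 = 15.64 kg·m/s

15.64 kg·m/s


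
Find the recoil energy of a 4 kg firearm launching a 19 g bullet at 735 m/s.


v_r = m_p*v_p/m_gun = 0.019*735/4 = 3.49125 m/s, E_r = 0.5*m_gun*v_r^2 = 0.5*4*3.49125^2 = 24.38 J

24.38 J


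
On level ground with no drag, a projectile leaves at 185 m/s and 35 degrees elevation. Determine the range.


R = v0^2 * sin(2*theta) / g = 185^2 * sin(2*35°) / 9.81 = 3278 m

3278 m


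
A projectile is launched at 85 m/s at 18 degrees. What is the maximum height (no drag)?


H = (v0*sin(theta))^2 / (2g) = (85*sin(18°))^2 / (2*9.81) = 35.16 m

35.16 m


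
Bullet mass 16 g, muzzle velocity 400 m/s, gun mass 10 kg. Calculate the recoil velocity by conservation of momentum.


v_recoil = m_p * v_p / m_gun = 0.016 * 400 / 10 = 0.64 m/s

0.64 m/s


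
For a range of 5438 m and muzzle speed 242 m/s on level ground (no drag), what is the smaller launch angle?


sin(2*theta) = R*g/v0^2 = 5438*9.81/242^2 = 0.910914, theta = arcsin(0.910914)/2 = 32.82°

32.82 degrees


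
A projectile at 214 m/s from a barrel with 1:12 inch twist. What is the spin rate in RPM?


twist_m = 12*0.0254 = 0.3048 m
spin = v/twist = 214/0.3048 = 702.0997 rev/s
RPM = spin*60 = 702.0997*60 ≈ 42126 RPM

42126 RPM


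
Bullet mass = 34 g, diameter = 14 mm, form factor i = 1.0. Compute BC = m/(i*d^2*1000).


BC = m/(i*d^2*1000) = 34/(1.0 * 14^2 * 1000) = 0.0001735

0.0001735


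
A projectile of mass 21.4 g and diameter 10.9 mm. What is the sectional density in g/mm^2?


SD = m/d^2 = 21.4/10.9^2 = 0.1801 g/mm^2

0.1801 g/mm^2


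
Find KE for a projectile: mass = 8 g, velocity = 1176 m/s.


E = 0.5*m*v^2 = 0.5*0.008*1176^2 = 5532 J

5532 J


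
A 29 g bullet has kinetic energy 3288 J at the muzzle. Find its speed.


v = sqrt(2*E/m) = sqrt(2*3288/0.029) = 476.2 m/s

476.2 m/s


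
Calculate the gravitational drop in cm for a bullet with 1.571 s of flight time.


drop = 0.5*g*t^2 = 0.5*9.81*1.571^2 = 12.1057 m ≈ 1211 cm

1211 cm


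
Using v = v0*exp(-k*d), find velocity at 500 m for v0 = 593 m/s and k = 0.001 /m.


v = v0*exp(-k*d) = 593*exp(-0.001*500) = 359.7 m/s

359.7 m/s


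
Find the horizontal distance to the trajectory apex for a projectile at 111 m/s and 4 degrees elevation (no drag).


R = v0^2*sin(2*theta)/g = 111^2*sin(2*4°)/9.81 = 174.796 m
apex_dist = R/2 = 174.796/2 = 87.4 m

87.4 m


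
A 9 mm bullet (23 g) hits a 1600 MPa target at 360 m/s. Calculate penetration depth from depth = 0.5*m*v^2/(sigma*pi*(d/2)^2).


A = pi*(d/2)^2 = pi*(9/2)^2 = 63.6173 mm^2
E = 0.5*m*v^2 = 0.5*0.023*360^2 = 1490.4 J
depth = E/(sigma*A) = 1490.4 J / (1600 MPa * 63.6173 mm^2) = 1490.4/(1600 * 63.6173) m = 0.0146423 m ≈ 14.64 mm

14.64 mm


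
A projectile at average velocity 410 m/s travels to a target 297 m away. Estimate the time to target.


t = d/v = 297/410 = 0.7244 s

0.7244 s


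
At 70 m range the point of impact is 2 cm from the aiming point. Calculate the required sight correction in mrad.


1 mrad subtends 1 cm per 10 m of range, so adj = error_cm / (dist_m / 10) = 2 / (70/10) = 0.2857 mrad

0.2857 mrad


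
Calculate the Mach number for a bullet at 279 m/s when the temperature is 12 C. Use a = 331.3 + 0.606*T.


a = 331.3 + 0.606*(12) = 338.572 m/s
M = v/a = 279/338.572 = 0.824

0.824


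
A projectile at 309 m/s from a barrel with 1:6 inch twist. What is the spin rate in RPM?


twist_m = 6*0.0254 = 0.1524 m
spin = v/twist = 309/0.1524 = 2027.559 rev/s
RPM = spin*60 = 2027.559*60 ≈ 121654 RPM

121654 RPM


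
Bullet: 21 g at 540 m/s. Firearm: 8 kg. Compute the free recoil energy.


v_r = m_p*v_p/m_gun = 0.021*540/8 = 1.4175 m/s, E_r = 0.5*m_gun*v_r^2 = 0.5*8*1.4175^2 = 8.037 J

8.037 J


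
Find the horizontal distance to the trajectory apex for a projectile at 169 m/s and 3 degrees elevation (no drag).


R = v0^2*sin(2*theta)/g = 169^2*sin(2*3°)/9.81 = 304.326 m
apex_dist = R/2 = 304.326/2 = 152.2 m

152.2 m


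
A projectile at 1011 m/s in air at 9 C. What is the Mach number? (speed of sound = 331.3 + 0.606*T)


a = 331.3 + 0.606*(9) = 336.754 m/s
M = v/a = 1011/336.754 = 3.002

3.002


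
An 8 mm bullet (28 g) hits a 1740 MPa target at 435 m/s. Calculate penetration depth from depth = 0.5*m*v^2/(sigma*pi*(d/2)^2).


A = pi*(d/2)^2 = pi*(8/2)^2 = 50.2655 mm^2
E = 0.5*m*v^2 = 0.5*0.028*435^2 = 2649.15 J
depth = E/(sigma*A) = 2649.15 J / (1740 MPa * 50.2655 mm^2) = 2649.15/(1740 * 50.2655) m = 0.0302892 m ≈ 30.29 mm

30.29 mm


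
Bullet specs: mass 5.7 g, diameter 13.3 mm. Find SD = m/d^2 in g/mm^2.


SD = m/d^2 = 5.7/13.3^2 = 0.03222 g/mm^2

0.03222 g/mm^2


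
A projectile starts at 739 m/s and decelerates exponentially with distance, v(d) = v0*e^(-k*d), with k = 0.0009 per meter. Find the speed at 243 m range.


v = v0*exp(-k*d) = 739*exp(-0.0009*243) = 593.8 m/s

593.8 m/s


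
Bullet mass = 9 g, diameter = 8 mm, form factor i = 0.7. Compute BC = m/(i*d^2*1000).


BC = m/(i*d^2*1000) = 9/(0.7 * 8^2 * 1000) = 0.0002009

0.0002009


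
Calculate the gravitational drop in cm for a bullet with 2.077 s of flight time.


drop = 0.5*g*t^2 = 0.5*9.81*2.077^2 = 21.1598 m ≈ 2116 cm

2116 cm


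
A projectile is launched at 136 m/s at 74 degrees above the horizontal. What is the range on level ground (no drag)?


R = v0^2 * sin(2*theta) / g = 136^2 * sin(2*74°) / 9.81 = 999.1 m

999.1 m


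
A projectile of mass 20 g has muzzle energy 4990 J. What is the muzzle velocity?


v = sqrt(2*E/m) = sqrt(2*4990/0.02) = 706.4 m/s

706.4 m/s


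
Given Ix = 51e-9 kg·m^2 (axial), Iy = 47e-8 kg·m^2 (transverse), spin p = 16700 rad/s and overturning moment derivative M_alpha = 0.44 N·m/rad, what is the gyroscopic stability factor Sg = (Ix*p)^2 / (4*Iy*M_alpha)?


Sg = Ix^2 * p^2 / (4 * Iy * M_alpha) = (51e-9)^2 * 16700^2 / (4 * 47e-8 * 0.44) = 0.8769

0.8769


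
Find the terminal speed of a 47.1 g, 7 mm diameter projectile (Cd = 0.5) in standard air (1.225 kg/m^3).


A = pi*(d/2)^2 = pi*(7/2000)^2 = 3.84845e-05 m^2
vt = sqrt(2mg/(Cd*rho*A)) = sqrt(2*0.0471*9.81/(0.5 * 1.225 * 3.84845e-05)) = 198 m/s

198 m/s


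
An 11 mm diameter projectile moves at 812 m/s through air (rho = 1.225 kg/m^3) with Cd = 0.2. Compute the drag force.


A = pi*(d/2)^2 = pi*(11/2000)^2 = 9.50332e-05 m^2
Fd = 0.5*Cd*rho*A*v^2 = 0.5*0.2*1.225*9.50332e-05*812^2 = 7.676 N

7.676 N


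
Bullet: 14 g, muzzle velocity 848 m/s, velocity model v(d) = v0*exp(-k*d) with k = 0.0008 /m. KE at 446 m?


v = v0*exp(-k*d) = 848*exp(-0.0008*446) = 593.526 m/s
E = 0.5*m*v^2 = 0.5*0.014*593.526^2 = 2466 J

2466 J


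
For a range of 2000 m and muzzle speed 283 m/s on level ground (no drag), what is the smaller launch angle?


sin(2*theta) = R*g/v0^2 = 2000*9.81/283^2 = 0.244977, theta = arcsin(0.244977)/2 = 7.09°

7.09 degrees


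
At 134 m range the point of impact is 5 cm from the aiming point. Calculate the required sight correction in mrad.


1 mrad subtends 1 cm per 10 m of range, so adj = error_cm / (dist_m / 10) = 5 / (134/10) = 0.3731 mrad

0.3731 mrad


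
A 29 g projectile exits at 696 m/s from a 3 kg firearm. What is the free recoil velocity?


v_recoil = m_p * v_p / m_gun = 0.029 * 696 / 3 = 6.728 m/s

6.728 m/s


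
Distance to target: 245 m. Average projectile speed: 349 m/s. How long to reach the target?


t = d/v = 245/349 = 0.702 s

0.702 s


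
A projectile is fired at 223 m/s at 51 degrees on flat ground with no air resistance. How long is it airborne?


T = 2*v0*sin(theta)/g = 2*223*sin(51°)/9.81 = 35.33 s

35.33 s


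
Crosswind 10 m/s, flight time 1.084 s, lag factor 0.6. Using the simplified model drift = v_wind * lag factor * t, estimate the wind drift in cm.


drift = v_wind * lag * t = 10 * 0.6 * 1.084 = 6.504 m ≈ 650.4 cm

650.4 cm


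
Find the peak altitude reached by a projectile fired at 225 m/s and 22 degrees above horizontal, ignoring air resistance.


H = (v0*sin(theta))^2 / (2g) = (225*sin(22°))^2 / (2*9.81) = 362.1 m

362.1 m


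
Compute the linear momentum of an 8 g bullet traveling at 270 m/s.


p = m*v = 0.008*270 = 2.16 kg·m/s

2.16 kg·m/s


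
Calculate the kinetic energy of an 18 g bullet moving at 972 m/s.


E = 0.5*m*v^2 = 0.5*0.018*972^2 = 8503 J

8503 J


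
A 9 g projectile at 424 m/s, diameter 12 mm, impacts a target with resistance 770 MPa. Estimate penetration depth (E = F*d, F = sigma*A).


A = pi*(d/2)^2 = pi*(12/2)^2 = 113.097 mm^2
E = 0.5*m*v^2 = 0.5*0.009*424^2 = 808.992 J
depth = E/(sigma*A) = 808.992 J / (770 MPa * 113.097 mm^2) = 808.992/(770 * 113.097) m = 0.00928969 m ≈ 9.29 mm

9.29 mm


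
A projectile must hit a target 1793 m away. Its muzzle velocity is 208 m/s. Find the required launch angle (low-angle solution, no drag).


sin(2*theta) = R*g/v0^2 = 1793*9.81/208^2 = 0.406558, theta = arcsin(0.406558)/2 = 11.99°

11.99 degrees


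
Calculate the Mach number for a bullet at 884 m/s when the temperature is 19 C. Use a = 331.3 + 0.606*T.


a = 331.3 + 0.606*(19) = 342.814 m/s
M = v/a = 884/342.814 = 2.579

2.579


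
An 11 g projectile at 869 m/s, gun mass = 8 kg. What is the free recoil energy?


v_r = m_p*v_p/m_gun = 0.011*869/8 = 1.19487 m/s, E_r = 0.5*m_gun*v_r^2 = 0.5*8*1.19487^2 = 5.711 J

5.711 J


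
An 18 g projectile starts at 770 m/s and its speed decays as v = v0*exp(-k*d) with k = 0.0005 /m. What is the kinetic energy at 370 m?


v = v0*exp(-k*d) = 770*exp(-0.0005*370) = 639.95 m/s
E = 0.5*m*v^2 = 0.5*0.018*639.95^2 = 3686 J

3686 J


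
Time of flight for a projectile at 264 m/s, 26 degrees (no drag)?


T = 2*v0*sin(theta)/g = 2*264*sin(26°)/9.81 = 23.59 s

23.59 s


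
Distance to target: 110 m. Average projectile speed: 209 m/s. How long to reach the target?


t = d/v = 110/209 = 0.5263 s

0.5263 s


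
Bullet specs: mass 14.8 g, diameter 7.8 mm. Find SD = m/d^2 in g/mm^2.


SD = m/d^2 = 14.8/7.8^2 = 0.2433 g/mm^2

0.2433 g/mm^2


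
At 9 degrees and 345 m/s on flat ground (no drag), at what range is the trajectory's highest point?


R = v0^2*sin(2*theta)/g = 345^2*sin(2*9°)/9.81 = 3749.31 m
apex_dist = R/2 = 3749.31/2 = 1875 m

1875 m


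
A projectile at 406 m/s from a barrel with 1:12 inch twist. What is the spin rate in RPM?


twist_m = 12*0.0254 = 0.3048 m
spin = v/twist = 406/0.3048 = 1332.021 rev/s
RPM = spin*60 = 1332.021*60 ≈ 79921 RPM

79921 RPM


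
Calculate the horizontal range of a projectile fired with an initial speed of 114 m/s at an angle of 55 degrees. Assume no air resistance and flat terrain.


R = v0^2 * sin(2*theta) / g = 114^2 * sin(2*55°) / 9.81 = 1245 m

1245 m


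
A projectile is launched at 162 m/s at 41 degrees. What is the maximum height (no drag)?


H = (v0*sin(theta))^2 / (2g) = (162*sin(41°))^2 / (2*9.81) = 575.7 m

575.7 m


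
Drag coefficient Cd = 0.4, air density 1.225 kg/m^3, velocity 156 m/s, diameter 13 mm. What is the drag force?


A = pi*(d/2)^2 = pi*(13/2000)^2 = 1.32732e-04 m^2
Fd = 0.5*Cd*rho*A*v^2 = 0.5*0.4*1.225*1.32732e-04*156^2 = 0.7914 N

0.7914 N


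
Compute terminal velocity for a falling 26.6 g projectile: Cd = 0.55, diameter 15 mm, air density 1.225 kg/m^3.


A = pi*(d/2)^2 = pi*(15/2000)^2 = 1.76715e-04 m^2
vt = sqrt(2mg/(Cd*rho*A)) = sqrt(2*0.0266*9.81/(0.55 * 1.225 * 1.76715e-04)) = 66.21 m/s

66.21 m/s


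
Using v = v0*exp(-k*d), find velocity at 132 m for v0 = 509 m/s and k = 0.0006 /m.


v = v0*exp(-k*d) = 509*exp(-0.0006*132) = 470.2 m/s

470.2 m/s


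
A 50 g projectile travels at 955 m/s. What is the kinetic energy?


E = 0.5*m*v^2 = 0.5*0.05*955^2 = 22801 J

22801 J


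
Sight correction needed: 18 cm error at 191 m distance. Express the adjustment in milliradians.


1 mrad subtends 1 cm per 10 m of range, so adj = error_cm / (dist_m / 10) = 18 / (191/10) = 0.9424 mrad

0.9424 mrad


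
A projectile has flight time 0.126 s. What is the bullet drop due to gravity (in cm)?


drop = 0.5*g*t^2 = 0.5*9.81*0.126^2 = 0.0778718 m ≈ 7.787 cm

7.787 cm


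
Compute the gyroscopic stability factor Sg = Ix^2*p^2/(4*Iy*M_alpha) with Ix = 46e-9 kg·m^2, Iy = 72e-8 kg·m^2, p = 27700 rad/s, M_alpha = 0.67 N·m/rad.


Sg = Ix^2 * p^2 / (4 * Iy * M_alpha) = (46e-9)^2 * 27700^2 / (4 * 72e-8 * 0.67) = 0.8414

0.8414


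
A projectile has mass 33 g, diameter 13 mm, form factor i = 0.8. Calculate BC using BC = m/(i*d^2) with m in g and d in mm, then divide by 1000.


BC = m/(i*d^2*1000) = 33/(0.8 * 13^2 * 1000) = 0.0002441

0.0002441


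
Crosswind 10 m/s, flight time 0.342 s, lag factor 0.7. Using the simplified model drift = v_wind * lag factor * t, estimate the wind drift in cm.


drift = v_wind * lag * t = 10 * 0.7 * 0.342 = 2.394 m ≈ 239.4 cm

239.4 cm


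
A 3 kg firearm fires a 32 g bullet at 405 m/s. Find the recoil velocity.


v_recoil = m_p * v_p / m_gun = 0.032 * 405 / 3 = 4.32 m/s

4.32 m/s
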